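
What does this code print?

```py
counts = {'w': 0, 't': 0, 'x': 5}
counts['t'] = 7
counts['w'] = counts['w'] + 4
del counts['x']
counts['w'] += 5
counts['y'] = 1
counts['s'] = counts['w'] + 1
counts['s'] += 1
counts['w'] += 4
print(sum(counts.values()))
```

32

counts['t'] = 7 → {'w': 0, 't': 7, 'x': 5}
counts['w'] = counts['w']+4 = 4 → {'w': 4, 't': 7, 'x': 5}
del 'x' → {'w': 4, 't': 7}
counts['w'] = 4+5 = 9 → {'w': 9, 't': 7}
counts['y'] = 1 → {'w': 9, 't': 7, 'y': 1}
counts['s'] = counts['w']+1 = 10 → {'w': 9, 't': 7, 'y': 1, 's': 10}
counts['s'] = 10+1 = 11 → {'w': 9, 't': 7, 'y': 1, 's': 11}
counts['w'] = 9+4 = 13 → {'w': 13, 't': 7, 'y': 1, 's': 11}
sum of values = 32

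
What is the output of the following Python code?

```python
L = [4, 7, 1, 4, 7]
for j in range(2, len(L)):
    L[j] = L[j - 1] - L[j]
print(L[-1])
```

j=2: L[2] = 7-1 = 6 → [4, 7, 6, 4, 7]
j=3: L[3] = 6-4 = 2 → [4, 7, 6, 2, 7]
j=4: L[4] = 2-7 = -5 → [4, 7, 6, 2, -5]

-5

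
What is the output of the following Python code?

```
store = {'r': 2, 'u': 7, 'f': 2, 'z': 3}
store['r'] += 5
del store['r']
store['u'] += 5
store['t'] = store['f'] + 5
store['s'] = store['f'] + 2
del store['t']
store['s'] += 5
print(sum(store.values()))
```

26

store['r'] = 2+5 = 7 → {'r': 7, 'u': 7, 'f': 2, 'z': 3}
del 'r' → {'u': 7, 'f': 2, 'z': 3}
store['u'] = 7+5 = 12 → {'u': 12, 'f': 2, 'z': 3}
store['t'] = store['f']+5 = 7 → {'u': 12, 'f': 2, 'z': 3, 't': 7}
store['s'] = store['f']+2 = 4 → {'u': 12, 'f': 2, 'z': 3, 't': 7, 's': 4}
del 't' → {'u': 12, 'f': 2, 'z': 3, 's': 4}
store['s'] = 4+5 = 9 → {'u': 12, 'f': 2, 'z': 3, 's': 9}
sum of values = 26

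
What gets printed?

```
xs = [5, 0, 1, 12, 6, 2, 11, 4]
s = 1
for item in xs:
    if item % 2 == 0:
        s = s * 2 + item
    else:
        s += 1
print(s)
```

item=5: not even, s = 1+1 = 2
item=0: even, s = 2*2+0 = 4
item=1: not even, s = 4+1 = 5
item=12: even, s = 5*2+12 = 22
item=6: even, s = 22*2+6 = 50
item=2: even, s = 50*2+2 = 102
item=11: not even, s = 102+1 = 103
item=4: even, s = 103*2+4 = 210

210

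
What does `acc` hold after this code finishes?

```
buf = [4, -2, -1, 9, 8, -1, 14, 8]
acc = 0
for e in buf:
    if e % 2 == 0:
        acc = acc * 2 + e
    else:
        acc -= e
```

e=4: even, acc = 0*2+4 = 4
e=-2: even, acc = 4*2+(-2) = 6
e=-1: not even, acc = 6-(-1) = 7
e=9: not even, acc = 7-9 = -2
e=8: even, acc = (-2)*2+8 = 4
e=-1: not even, acc = 4-(-1) = 5
e=14: even, acc = 5*2+14 = 24
e=8: even, acc = 24*2+8 = 56

56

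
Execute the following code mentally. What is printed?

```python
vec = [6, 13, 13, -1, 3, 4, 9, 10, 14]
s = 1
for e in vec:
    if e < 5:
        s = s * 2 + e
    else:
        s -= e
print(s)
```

e=6: not <5, s = 1-6 = -5
e=13: not <5, s = (-5)-13 = -18
e=13: not <5, s = (-18)-13 = -31
e=-1: <5, s = (-31)*2+(-1) = -63
e=3: <5, s = (-63)*2+3 = -123
e=4: <5, s = (-123)*2+4 = -242
e=9: not <5, s = (-242)-9 = -251
e=10: not <5, s = (-251)-10 = -261
e=14: not <5, s = (-261)-14 = -275

-275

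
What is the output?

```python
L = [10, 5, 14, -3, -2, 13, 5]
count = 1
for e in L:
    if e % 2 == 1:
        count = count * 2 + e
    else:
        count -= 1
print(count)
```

47

e=10: not odd, count = 1-1 = 0
e=5: odd, count = 0*2+5 = 5
e=14: not odd, count = 5-1 = 4
e=-3: odd, count = 4*2+(-3) = 5
e=-2: not odd, count = 5-1 = 4
e=13: odd, count = 4*2+13 = 21
e=5: odd, count = 21*2+5 = 47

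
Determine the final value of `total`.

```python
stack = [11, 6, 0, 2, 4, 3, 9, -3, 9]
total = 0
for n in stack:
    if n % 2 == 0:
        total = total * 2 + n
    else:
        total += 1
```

n=11: not even, total = 0+1 = 1
n=6: even, total = 1*2+6 = 8
n=0: even, total = 8*2+0 = 16
n=2: even, total = 16*2+2 = 34
n=4: even, total = 34*2+4 = 72
n=3: not even, total = 72+1 = 73
n=9: not even, total = 73+1 = 74
n=-3: not even, total = 74+1 = 75
n=9: not even, total = 75+1 = 76

76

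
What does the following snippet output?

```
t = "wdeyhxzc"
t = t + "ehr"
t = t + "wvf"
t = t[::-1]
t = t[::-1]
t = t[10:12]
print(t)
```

rw

+ 'ehr' → 'wdeyhxzcehr'
+ 'wvf' → 'wdeyhxzcehrwvf'
reverse → 'fvwrheczxhyedw'
reverse → 'wdeyhxzcehrwvf'
slice [10:12] → 'rw'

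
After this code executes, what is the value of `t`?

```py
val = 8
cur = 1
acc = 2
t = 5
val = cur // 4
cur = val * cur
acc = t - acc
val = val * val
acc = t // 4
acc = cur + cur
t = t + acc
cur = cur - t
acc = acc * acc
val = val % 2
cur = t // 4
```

5

val = 1//4 = 0
cur = 0*1 = 0
acc = 5-2 = 3
val = 0*0 = 0
acc = 5//4 = 1
acc = 0+0 = 0
t = 5+0 = 5
cur = 0-5 = -5
acc = 0*0 = 0
val = 0%2 = 0
cur = 5//4 = 1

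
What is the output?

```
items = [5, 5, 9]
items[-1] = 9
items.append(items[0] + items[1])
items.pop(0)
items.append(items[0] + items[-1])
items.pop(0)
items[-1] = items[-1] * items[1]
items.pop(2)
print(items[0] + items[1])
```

items[-1] = 9 → [5, 5, 9]
append items[0]+items[1] = 5+5 = 10 → [5, 5, 9, 10]
pop(0) removes 5 → [5, 9, 10]
append items[0]+items[-1] = 5+10 = 15 → [5, 9, 10, 15]
pop(0) removes 5 → [9, 10, 15]
items[-1] = items[-1]*items[1] = 15*10 = 150 → [9, 10, 150]
pop(2) removes 150 → [9, 10]
items[0]+items[1] = 9+10 = 19

19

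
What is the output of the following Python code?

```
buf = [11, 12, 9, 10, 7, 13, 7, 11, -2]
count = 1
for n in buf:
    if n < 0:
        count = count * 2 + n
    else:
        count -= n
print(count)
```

n=11: not <0, count = 1-11 = -10
n=12: not <0, count = (-10)-12 = -22
n=9: not <0, count = (-22)-9 = -31
n=10: not <0, count = (-31)-10 = -41
n=7: not <0, count = (-41)-7 = -48
n=13: not <0, count = (-48)-13 = -61
n=7: not <0, count = (-61)-7 = -68
n=11: not <0, count = (-68)-11 = -79
n=-2: <0, count = (-79)*2+(-2) = -160

-160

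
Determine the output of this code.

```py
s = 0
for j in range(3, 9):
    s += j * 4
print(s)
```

132

j=3: s = 0+3*4 = 12
j=4: s = 12+4*4 = 28
j=5: s = 28+5*4 = 48
j=6: s = 48+6*4 = 72
j=7: s = 72+7*4 = 100
j=8: s = 100+8*4 = 132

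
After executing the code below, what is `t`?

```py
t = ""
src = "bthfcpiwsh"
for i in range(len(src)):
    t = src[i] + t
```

'hswipcfhtb'

i=0: prepend 'b' → 'b'
i=1: prepend 't' → 'tb'
i=2: prepend 'h' → 'htb'
i=3: prepend 'f' → 'fhtb'
i=4: prepend 'c' → 'cfhtb'
i=5: prepend 'p' → 'pcfhtb'
i=6: prepend 'i' → 'ipcfhtb'
i=7: prepend 'w' → 'wipcfhtb'
i=8: prepend 's' → 'swipcfhtb'
i=9: prepend 'h' → 'hswipcfhtb'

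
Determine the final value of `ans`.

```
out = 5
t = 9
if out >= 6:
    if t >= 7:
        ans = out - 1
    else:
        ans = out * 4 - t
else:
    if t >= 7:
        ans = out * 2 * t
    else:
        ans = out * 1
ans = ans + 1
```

out=5, t=9
out >= 6 is False; t >= 7 is True
→ ans = out * 2 * t = 90
ans = 90+1 = 91

91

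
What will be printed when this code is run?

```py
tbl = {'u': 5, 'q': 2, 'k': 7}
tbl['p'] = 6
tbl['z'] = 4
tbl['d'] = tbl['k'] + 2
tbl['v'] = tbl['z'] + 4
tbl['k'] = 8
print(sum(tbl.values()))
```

42

tbl['p'] = 6 → {'u': 5, 'q': 2, 'k': 7, 'p': 6}
tbl['z'] = 4 → {'u': 5, 'q': 2, 'k': 7, 'p': 6, 'z': 4}
tbl['d'] = tbl['k']+2 = 9 → {'u': 5, 'q': 2, 'k': 7, 'p': 6, 'z': 4, 'd': 9}
tbl['v'] = tbl['z']+4 = 8 → {'u': 5, 'q': 2, 'k': 7, 'p': 6, 'z': 4, 'd': 9, 'v': 8}
tbl['k'] = 8 → {'u': 5, 'q': 2, 'k': 8, 'p': 6, 'z': 4, 'd': 9, 'v': 8}
sum of values = 42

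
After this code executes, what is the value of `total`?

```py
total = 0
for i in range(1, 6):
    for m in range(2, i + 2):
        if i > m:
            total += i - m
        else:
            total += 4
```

i=1,m=2: not 1>2, total = 0+4 = 4
i=2,m=2: not 2>2, total = 4+4 = 8
i=2,m=3: not 2>3, total = 8+4 = 12
i=3,m=2: 3>2, total = 12+1 = 13
i=3,m=3: not 3>3, total = 13+4 = 17
i=3,m=4: not 3>4, total = 17+4 = 21
i=4,m=2: 4>2, total = 21+2 = 23
i=4,m=3: 4>3, total = 23+1 = 24
i=4,m=4: not 4>4, total = 24+4 = 28
i=4,m=5: not 4>5, total = 28+4 = 32
i=5,m=2: 5>2, total = 32+3 = 35
i=5,m=3: 5>3, total = 35+2 = 37
i=5,m=4: 5>4, total = 37+1 = 38
i=5,m=5: not 5>5, total = 38+4 = 42
i=5,m=6: not 5>6, total = 42+4 = 46

46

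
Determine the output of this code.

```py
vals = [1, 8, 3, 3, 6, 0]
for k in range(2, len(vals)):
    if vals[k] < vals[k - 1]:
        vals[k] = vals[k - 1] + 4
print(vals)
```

[1, 8, 12, 16, 20, 24]

k=2: 3<8, vals[2] = 8+4 = 12 → [1, 8, 12, 3, 6, 0]
k=3: 3<12, vals[3] = 12+4 = 16 → [1, 8, 12, 16, 6, 0]
k=4: 6<16, vals[4] = 16+4 = 20 → [1, 8, 12, 16, 20, 0]
k=5: 0<20, vals[5] = 20+4 = 24 → [1, 8, 12, 16, 20, 24]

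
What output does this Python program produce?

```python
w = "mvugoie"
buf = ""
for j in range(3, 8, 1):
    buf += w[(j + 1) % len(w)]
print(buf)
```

oiemv

j=3: add w[4]='o' → 'o'
j=4: add w[5]='i' → 'oi'
j=5: add w[6]='e' → 'oie'
j=6: add w[0]='m' → 'oiem'
j=7: add w[1]='v' → 'oiemv'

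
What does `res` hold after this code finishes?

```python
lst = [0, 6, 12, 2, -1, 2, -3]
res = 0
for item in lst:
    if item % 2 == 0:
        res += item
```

item=0: even, res = 0+0 = 0
item=6: even, res = 0+6 = 6
item=12: even, res = 6+12 = 18
item=2: even, res = 18+2 = 20
item=-1: not even
item=2: even, res = 20+2 = 22
item=-3: not even

22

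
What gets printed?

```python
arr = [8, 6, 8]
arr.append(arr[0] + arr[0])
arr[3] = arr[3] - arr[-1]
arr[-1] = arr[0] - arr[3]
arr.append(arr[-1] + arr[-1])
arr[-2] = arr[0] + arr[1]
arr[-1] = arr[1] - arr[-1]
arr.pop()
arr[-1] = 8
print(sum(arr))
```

append arr[0]+arr[0] = 8+8 = 16 → [8, 6, 8, 16]
arr[3] = arr[3]-arr[-1] = 16-16 = 0 → [8, 6, 8, 0]
arr[-1] = arr[0]-arr[3] = 8-0 = 8 → [8, 6, 8, 8]
append arr[-1]+arr[-1] = 8+8 = 16 → [8, 6, 8, 8, 16]
arr[-2] = arr[0]+arr[1] = 8+6 = 14 → [8, 6, 8, 14, 16]
arr[-1] = arr[1]-arr[-1] = 6-16 = -10 → [8, 6, 8, 14, -10]
pop() removes -10 → [8, 6, 8, 14]
arr[-1] = 8 → [8, 6, 8, 8]
sum = 30

30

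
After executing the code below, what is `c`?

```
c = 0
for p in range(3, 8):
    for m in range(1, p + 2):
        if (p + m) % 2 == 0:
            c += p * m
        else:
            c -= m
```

p=3,m=1: even sum, c = 0+3 = 3
p=3,m=2: odd sum, c = 3-2 = 1
p=3,m=3: even sum, c = 1+9 = 10
p=3,m=4: odd sum, c = 10-4 = 6
p=4,m=1: odd sum, c = 6-1 = 5
p=4,m=2: even sum, c = 5+8 = 13
p=4,m=3: odd sum, c = 13-3 = 10
p=4,m=4: even sum, c = 10+16 = 26
p=4,m=5: odd sum, c = 26-5 = 21
p=5,m=1: even sum, c = 21+5 = 26
p=5,m=2: odd sum, c = 26-2 = 24
p=5,m=3: even sum, c = 24+15 = 39
p=5,m=4: odd sum, c = 39-4 = 35
p=5,m=5: even sum, c = 35+25 = 60
p=5,m=6: odd sum, c = 60-6 = 54
p=6,m=1: odd sum, c = 54-1 = 53
p=6,m=2: even sum, c = 53+12 = 65
p=6,m=3: odd sum, c = 65-3 = 62
p=6,m=4: even sum, c = 62+24 = 86
p=6,m=5: odd sum, c = 86-5 = 81
p=6,m=6: even sum, c = 81+36 = 117
p=6,m=7: odd sum, c = 117-7 = 110
p=7,m=1: even sum, c = 110+7 = 117
p=7,m=2: odd sum, c = 117-2 = 115
p=7,m=3: even sum, c = 115+21 = 136
p=7,m=4: odd sum, c = 136-4 = 132
p=7,m=5: even sum, c = 132+35 = 167
p=7,m=6: odd sum, c = 167-6 = 161
p=7,m=7: even sum, c = 161+49 = 210
p=7,m=8: odd sum, c = 210-8 = 202

202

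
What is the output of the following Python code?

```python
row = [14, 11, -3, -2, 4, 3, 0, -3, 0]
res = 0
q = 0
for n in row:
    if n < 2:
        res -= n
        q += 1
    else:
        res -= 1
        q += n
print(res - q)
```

-33

n=14: not <2, res = 0-1 = -1; q=14
n=11: not <2, res = (-1)-1 = -2; q=25
n=-3: <2, res = (-2)-(-3) = 1; q=26
n=-2: <2, res = 1-(-2) = 3; q=27
n=4: not <2, res = 3-1 = 2; q=31
n=3: not <2, res = 2-1 = 1; q=34
n=0: <2, res = 1-0 = 1; q=35
n=-3: <2, res = 1-(-3) = 4; q=36
n=0: <2, res = 4-0 = 4; q=37
res-q = 4-37 = -33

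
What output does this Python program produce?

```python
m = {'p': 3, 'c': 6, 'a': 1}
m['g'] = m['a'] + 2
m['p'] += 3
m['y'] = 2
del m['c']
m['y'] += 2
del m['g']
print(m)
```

{'p': 6, 'a': 1, 'y': 4}

m['g'] = m['a']+2 = 3 → {'p': 3, 'c': 6, 'a': 1, 'g': 3}
m['p'] = 3+3 = 6 → {'p': 6, 'c': 6, 'a': 1, 'g': 3}
m['y'] = 2 → {'p': 6, 'c': 6, 'a': 1, 'g': 3, 'y': 2}
del 'c' → {'p': 6, 'a': 1, 'g': 3, 'y': 2}
m['y'] = 2+2 = 4 → {'p': 6, 'a': 1, 'g': 3, 'y': 4}
del 'g' → {'p': 6, 'a': 1, 'y': 4}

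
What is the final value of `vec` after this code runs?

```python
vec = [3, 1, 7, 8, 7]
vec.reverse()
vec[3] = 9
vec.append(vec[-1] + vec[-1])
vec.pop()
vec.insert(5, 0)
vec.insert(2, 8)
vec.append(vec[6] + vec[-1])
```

[7, 8, 8, 7, 9, 3, 0, 0]

reverse → [7, 8, 7, 1, 3]
vec[3] = 9 → [7, 8, 7, 9, 3]
append vec[-1]+vec[-1] = 3+3 = 6 → [7, 8, 7, 9, 3, 6]
pop() removes 6 → [7, 8, 7, 9, 3]
insert 0 at 5 → [7, 8, 7, 9, 3, 0]
insert 8 at 2 → [7, 8, 8, 7, 9, 3, 0]
append vec[6]+vec[-1] = 0+0 = 0 → [7, 8, 8, 7, 9, 3, 0, 0]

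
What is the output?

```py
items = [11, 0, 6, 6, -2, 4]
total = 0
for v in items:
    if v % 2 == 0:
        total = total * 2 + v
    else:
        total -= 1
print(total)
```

v=11: not even, total = 0-1 = -1
v=0: even, total = (-1)*2+0 = -2
v=6: even, total = (-2)*2+6 = 2
v=6: even, total = 2*2+6 = 10
v=-2: even, total = 10*2+(-2) = 18
v=4: even, total = 18*2+4 = 40

40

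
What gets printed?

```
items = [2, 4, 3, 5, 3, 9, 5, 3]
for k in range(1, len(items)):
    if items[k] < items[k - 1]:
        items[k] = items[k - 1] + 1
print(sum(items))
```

52

k=1: 4>=2, unchanged → [2, 4, 3, 5, 3, 9, 5, 3]
k=2: 3<4, items[2] = 4+1 = 5 → [2, 4, 5, 5, 3, 9, 5, 3]
k=3: 5>=5, unchanged → [2, 4, 5, 5, 3, 9, 5, 3]
k=4: 3<5, items[4] = 5+1 = 6 → [2, 4, 5, 5, 6, 9, 5, 3]
k=5: 9>=6, unchanged → [2, 4, 5, 5, 6, 9, 5, 3]
k=6: 5<9, items[6] = 9+1 = 10 → [2, 4, 5, 5, 6, 9, 10, 3]
k=7: 3<10, items[7] = 10+1 = 11 → [2, 4, 5, 5, 6, 9, 10, 11]
sum = 52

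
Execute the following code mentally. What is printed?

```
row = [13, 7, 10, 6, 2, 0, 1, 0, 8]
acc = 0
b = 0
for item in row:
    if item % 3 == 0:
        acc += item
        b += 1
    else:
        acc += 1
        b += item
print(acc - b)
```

-32

item=13: not %3==0, acc = 0+1 = 1; b=13
item=7: not %3==0, acc = 1+1 = 2; b=20
item=10: not %3==0, acc = 2+1 = 3; b=30
item=6: %3==0, acc = 3+6 = 9; b=31
item=2: not %3==0, acc = 9+1 = 10; b=33
item=0: %3==0, acc = 10+0 = 10; b=34
item=1: not %3==0, acc = 10+1 = 11; b=35
item=0: %3==0, acc = 11+0 = 11; b=36
item=8: not %3==0, acc = 11+1 = 12; b=44
acc-b = 12-44 = -32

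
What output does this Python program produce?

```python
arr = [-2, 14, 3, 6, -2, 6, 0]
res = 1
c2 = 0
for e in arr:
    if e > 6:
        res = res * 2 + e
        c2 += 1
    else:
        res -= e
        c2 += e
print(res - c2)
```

e=-2: not >6, res = 1-(-2) = 3; c2=-2
e=14: >6, res = 3*2+14 = 20; c2=-1
e=3: not >6, res = 20-3 = 17; c2=2
e=6: not >6, res = 17-6 = 11; c2=8
e=-2: not >6, res = 11-(-2) = 13; c2=6
e=6: not >6, res = 13-6 = 7; c2=12
e=0: not >6, res = 7-0 = 7; c2=12
res-c2 = 7-12 = -5

-5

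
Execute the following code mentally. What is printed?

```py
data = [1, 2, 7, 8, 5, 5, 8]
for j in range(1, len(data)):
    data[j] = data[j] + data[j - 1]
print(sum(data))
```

j=1: data[1] = 2+1 = 3 → [1, 3, 7, 8, 5, 5, 8]
j=2: data[2] = 7+3 = 10 → [1, 3, 10, 8, 5, 5, 8]
j=3: data[3] = 8+10 = 18 → [1, 3, 10, 18, 5, 5, 8]
j=4: data[4] = 5+18 = 23 → [1, 3, 10, 18, 23, 5, 8]
j=5: data[5] = 5+23 = 28 → [1, 3, 10, 18, 23, 28, 8]
j=6: data[6] = 8+28 = 36 → [1, 3, 10, 18, 23, 28, 36]
sum = 119

119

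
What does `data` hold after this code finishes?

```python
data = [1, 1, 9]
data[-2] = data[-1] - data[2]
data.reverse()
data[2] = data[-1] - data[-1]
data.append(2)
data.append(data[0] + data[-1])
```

[9, 0, 0, 2, 11]

data[-2] = data[-1]-data[2] = 9-9 = 0 → [1, 0, 9]
reverse → [9, 0, 1]
data[2] = data[-1]-data[-1] = 1-1 = 0 → [9, 0, 0]
append 2 → [9, 0, 0, 2]
append data[0]+data[-1] = 9+2 = 11 → [9, 0, 0, 2, 11]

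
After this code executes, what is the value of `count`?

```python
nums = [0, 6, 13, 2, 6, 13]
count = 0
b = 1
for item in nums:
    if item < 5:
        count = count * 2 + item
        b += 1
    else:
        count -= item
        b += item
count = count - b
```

item=0: <5, count = 0*2+0 = 0; b=2
item=6: not <5, count = 0-6 = -6; b=8
item=13: not <5, count = (-6)-13 = -19; b=21
item=2: <5, count = (-19)*2+2 = -36; b=22
item=6: not <5, count = (-36)-6 = -42; b=28
item=13: not <5, count = (-42)-13 = -55; b=41
count-b = (-55)-41 = -96

-96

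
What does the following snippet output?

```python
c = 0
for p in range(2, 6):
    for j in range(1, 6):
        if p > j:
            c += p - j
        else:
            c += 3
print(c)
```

p=2,j=1: 2>1, c = 0+1 = 1
p=2,j=2: not 2>2, c = 1+3 = 4
p=2,j=3: not 2>3, c = 4+3 = 7
p=2,j=4: not 2>4, c = 7+3 = 10
p=2,j=5: not 2>5, c = 10+3 = 13
p=3,j=1: 3>1, c = 13+2 = 15
p=3,j=2: 3>2, c = 15+1 = 16
p=3,j=3: not 3>3, c = 16+3 = 19
p=3,j=4: not 3>4, c = 19+3 = 22
p=3,j=5: not 3>5, c = 22+3 = 25
p=4,j=1: 4>1, c = 25+3 = 28
p=4,j=2: 4>2, c = 28+2 = 30
p=4,j=3: 4>3, c = 30+1 = 31
p=4,j=4: not 4>4, c = 31+3 = 34
p=4,j=5: not 4>5, c = 34+3 = 37
p=5,j=1: 5>1, c = 37+4 = 41
p=5,j=2: 5>2, c = 41+3 = 44
p=5,j=3: 5>3, c = 44+2 = 46
p=5,j=4: 5>4, c = 46+1 = 47
p=5,j=5: not 5>5, c = 47+3 = 50

50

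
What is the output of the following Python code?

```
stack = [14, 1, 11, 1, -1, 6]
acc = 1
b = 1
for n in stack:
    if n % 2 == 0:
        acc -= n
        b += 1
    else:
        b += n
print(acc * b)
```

-285

n=14: even, acc = 1-14 = -13; b=2
n=1: not even; b=3
n=11: not even; b=14
n=1: not even; b=15
n=-1: not even; b=14
n=6: even, acc = (-13)-6 = -19; b=15
acc*b = (-19)*15 = -285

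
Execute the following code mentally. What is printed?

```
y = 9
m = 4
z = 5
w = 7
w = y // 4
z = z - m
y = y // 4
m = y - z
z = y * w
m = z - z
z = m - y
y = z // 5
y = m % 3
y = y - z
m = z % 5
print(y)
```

2

w = 9//4 = 2
z = 5-4 = 1
y = 9//4 = 2
m = 2-1 = 1
z = 2*2 = 4
m = 4-4 = 0
z = 0-2 = -2
y = (-2)//5 = -1
y = 0%3 = 0
y = 0-(-2) = 2
m = (-2)%5 = 3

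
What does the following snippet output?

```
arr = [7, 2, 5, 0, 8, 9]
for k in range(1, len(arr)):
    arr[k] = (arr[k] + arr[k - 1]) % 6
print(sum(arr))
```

k=1: arr[1] = (2+7)%6 = 3 → [7, 3, 5, 0, 8, 9]
k=2: arr[2] = (5+3)%6 = 2 → [7, 3, 2, 0, 8, 9]
k=3: arr[3] = (0+2)%6 = 2 → [7, 3, 2, 2, 8, 9]
k=4: arr[4] = (8+2)%6 = 4 → [7, 3, 2, 2, 4, 9]
k=5: arr[5] = (9+4)%6 = 1 → [7, 3, 2, 2, 4, 1]
sum = 19

19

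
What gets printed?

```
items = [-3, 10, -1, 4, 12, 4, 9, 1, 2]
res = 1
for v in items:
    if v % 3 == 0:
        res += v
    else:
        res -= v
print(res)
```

v=-3: %3==0, res = 1+(-3) = -2
v=10: not %3==0, res = (-2)-10 = -12
v=-1: not %3==0, res = (-12)-(-1) = -11
v=4: not %3==0, res = (-11)-4 = -15
v=12: %3==0, res = (-15)+12 = -3
v=4: not %3==0, res = (-3)-4 = -7
v=9: %3==0, res = (-7)+9 = 2
v=1: not %3==0, res = 2-1 = 1
v=2: not %3==0, res = 1-2 = -1

-1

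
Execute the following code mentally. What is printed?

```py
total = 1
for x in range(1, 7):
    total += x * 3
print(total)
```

x=1: total = 1+1*3 = 4
x=2: total = 4+2*3 = 10
x=3: total = 10+3*3 = 19
x=4: total = 19+4*3 = 31
x=5: total = 31+5*3 = 46
x=6: total = 46+6*3 = 64

64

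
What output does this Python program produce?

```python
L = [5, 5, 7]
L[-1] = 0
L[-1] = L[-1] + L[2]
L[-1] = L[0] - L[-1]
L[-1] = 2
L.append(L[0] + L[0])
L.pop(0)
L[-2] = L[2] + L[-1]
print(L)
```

L[-1] = 0 → [5, 5, 0]
L[-1] = L[-1]+L[2] = 0+0 = 0 → [5, 5, 0]
L[-1] = L[0]-L[-1] = 5-0 = 5 → [5, 5, 5]
L[-1] = 2 → [5, 5, 2]
append L[0]+L[0] = 5+5 = 10 → [5, 5, 2, 10]
pop(0) removes 5 → [5, 2, 10]
L[-2] = L[2]+L[-1] = 10+10 = 20 → [5, 20, 10]

[5, 20, 10]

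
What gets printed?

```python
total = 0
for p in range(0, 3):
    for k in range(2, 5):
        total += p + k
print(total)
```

p=0,k=2: total = 0+2 = 2
p=0,k=3: total = 2+3 = 5
p=0,k=4: total = 5+4 = 9
p=1,k=2: total = 9+3 = 12
p=1,k=3: total = 12+4 = 16
p=1,k=4: total = 16+5 = 21
p=2,k=2: total = 21+4 = 25
p=2,k=3: total = 25+5 = 30
p=2,k=4: total = 30+6 = 36

36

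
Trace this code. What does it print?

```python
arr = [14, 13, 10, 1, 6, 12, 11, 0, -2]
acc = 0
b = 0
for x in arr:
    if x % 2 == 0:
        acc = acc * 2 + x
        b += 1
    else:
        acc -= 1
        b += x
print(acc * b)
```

20150

x=14: even, acc = 0*2+14 = 14; b=1
x=13: not even, acc = 14-1 = 13; b=14
x=10: even, acc = 13*2+10 = 36; b=15
x=1: not even, acc = 36-1 = 35; b=16
x=6: even, acc = 35*2+6 = 76; b=17
x=12: even, acc = 76*2+12 = 164; b=18
x=11: not even, acc = 164-1 = 163; b=29
x=0: even, acc = 163*2+0 = 326; b=30
x=-2: even, acc = 326*2+(-2) = 650; b=31
acc*b = 650*31 = 20150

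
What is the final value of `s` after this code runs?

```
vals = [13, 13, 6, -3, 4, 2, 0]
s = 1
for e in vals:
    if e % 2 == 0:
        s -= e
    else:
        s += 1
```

e=13: not even, s = 1+1 = 2
e=13: not even, s = 2+1 = 3
e=6: even, s = 3-6 = -3
e=-3: not even, s = (-3)+1 = -2
e=4: even, s = (-2)-4 = -6
e=2: even, s = (-6)-2 = -8
e=0: even, s = (-8)-0 = -8

-8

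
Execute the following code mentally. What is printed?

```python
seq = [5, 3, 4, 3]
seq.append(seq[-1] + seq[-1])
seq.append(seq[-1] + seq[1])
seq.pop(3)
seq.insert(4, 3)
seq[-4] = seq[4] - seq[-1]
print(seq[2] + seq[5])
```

append seq[-1]+seq[-1] = 3+3 = 6 → [5, 3, 4, 3, 6]
append seq[-1]+seq[1] = 6+3 = 9 → [5, 3, 4, 3, 6, 9]
pop(3) removes 3 → [5, 3, 4, 6, 9]
insert 3 at 4 → [5, 3, 4, 6, 3, 9]
seq[-4] = seq[4]-seq[-1] = 3-9 = -6 → [5, 3, -6, 6, 3, 9]
seq[2]+seq[5] = (-6)+9 = 3

3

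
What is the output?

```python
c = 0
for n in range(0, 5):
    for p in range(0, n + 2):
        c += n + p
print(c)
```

n=0,p=0: c = 0+0 = 0
n=0,p=1: c = 0+1 = 1
n=1,p=0: c = 1+1 = 2
n=1,p=1: c = 2+2 = 4
n=1,p=2: c = 4+3 = 7
n=2,p=0: c = 7+2 = 9
n=2,p=1: c = 9+3 = 12
n=2,p=2: c = 12+4 = 16
n=2,p=3: c = 16+5 = 21
n=3,p=0: c = 21+3 = 24
n=3,p=1: c = 24+4 = 28
n=3,p=2: c = 28+5 = 33
n=3,p=3: c = 33+6 = 39
n=3,p=4: c = 39+7 = 46
n=4,p=0: c = 46+4 = 50
n=4,p=1: c = 50+5 = 55
n=4,p=2: c = 55+6 = 61
n=4,p=3: c = 61+7 = 68
n=4,p=4: c = 68+8 = 76
n=4,p=5: c = 76+9 = 85

85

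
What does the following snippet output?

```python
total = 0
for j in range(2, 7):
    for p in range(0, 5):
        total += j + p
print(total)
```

j=2,p=0: total = 0+2 = 2
j=2,p=1: total = 2+3 = 5
j=2,p=2: total = 5+4 = 9
j=2,p=3: total = 9+5 = 14
j=2,p=4: total = 14+6 = 20
j=3,p=0: total = 20+3 = 23
j=3,p=1: total = 23+4 = 27
j=3,p=2: total = 27+5 = 32
j=3,p=3: total = 32+6 = 38
j=3,p=4: total = 38+7 = 45
j=4,p=0: total = 45+4 = 49
j=4,p=1: total = 49+5 = 54
j=4,p=2: total = 54+6 = 60
j=4,p=3: total = 60+7 = 67
j=4,p=4: total = 67+8 = 75
j=5,p=0: total = 75+5 = 80
j=5,p=1: total = 80+6 = 86
j=5,p=2: total = 86+7 = 93
j=5,p=3: total = 93+8 = 101
j=5,p=4: total = 101+9 = 110
j=6,p=0: total = 110+6 = 116
j=6,p=1: total = 116+7 = 123
j=6,p=2: total = 123+8 = 131
j=6,p=3: total = 131+9 = 140
j=6,p=4: total = 140+10 = 150

150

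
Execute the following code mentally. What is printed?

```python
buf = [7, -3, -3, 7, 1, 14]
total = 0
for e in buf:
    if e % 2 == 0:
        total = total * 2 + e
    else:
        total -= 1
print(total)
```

4

e=7: not even, total = 0-1 = -1
e=-3: not even, total = (-1)-1 = -2
e=-3: not even, total = (-2)-1 = -3
e=7: not even, total = (-3)-1 = -4
e=1: not even, total = (-4)-1 = -5
e=14: even, total = (-5)*2+14 = 4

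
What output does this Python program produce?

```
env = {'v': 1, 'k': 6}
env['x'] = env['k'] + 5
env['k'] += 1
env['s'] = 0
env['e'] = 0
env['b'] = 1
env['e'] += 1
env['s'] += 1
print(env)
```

env['x'] = env['k']+5 = 11 → {'v': 1, 'k': 6, 'x': 11}
env['k'] = 6+1 = 7 → {'v': 1, 'k': 7, 'x': 11}
env['s'] = 0 → {'v': 1, 'k': 7, 'x': 11, 's': 0}
env['e'] = 0 → {'v': 1, 'k': 7, 'x': 11, 's': 0, 'e': 0}
env['b'] = 1 → {'v': 1, 'k': 7, 'x': 11, 's': 0, 'e': 0, 'b': 1}
env['e'] = 0+1 = 1 → {'v': 1, 'k': 7, 'x': 11, 's': 0, 'e': 1, 'b': 1}
env['s'] = 0+1 = 1 → {'v': 1, 'k': 7, 'x': 11, 's': 1, 'e': 1, 'b': 1}

{'v': 1, 'k': 7, 'x': 11, 's': 1, 'e': 1, 'b': 1}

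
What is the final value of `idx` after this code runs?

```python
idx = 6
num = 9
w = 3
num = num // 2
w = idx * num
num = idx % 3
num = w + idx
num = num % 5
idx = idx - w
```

num = 9//2 = 4
w = 6*4 = 24
num = 6%3 = 0
num = 24+6 = 30
num = 30%5 = 0
idx = 6-24 = -18

-18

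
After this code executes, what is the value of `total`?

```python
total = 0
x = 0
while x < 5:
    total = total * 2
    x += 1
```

0

x=0: total = 0*2 = 0
x=1: total = 0*2 = 0
x=2: total = 0*2 = 0
x=3: total = 0*2 = 0
x=4: total = 0*2 = 0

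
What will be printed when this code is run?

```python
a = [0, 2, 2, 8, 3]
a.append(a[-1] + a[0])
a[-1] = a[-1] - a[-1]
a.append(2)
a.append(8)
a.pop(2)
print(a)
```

[0, 2, 8, 3, 0, 2, 8]

append a[-1]+a[0] = 3+0 = 3 → [0, 2, 2, 8, 3, 3]
a[-1] = a[-1]-a[-1] = 3-3 = 0 → [0, 2, 2, 8, 3, 0]
append 2 → [0, 2, 2, 8, 3, 0, 2]
append 8 → [0, 2, 2, 8, 3, 0, 2, 8]
pop(2) removes 2 → [0, 2, 8, 3, 0, 2, 8]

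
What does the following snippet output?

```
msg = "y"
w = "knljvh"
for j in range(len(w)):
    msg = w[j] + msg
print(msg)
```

hvjlnky

j=0: prepend 'k' → 'ky'
j=1: prepend 'n' → 'nky'
j=2: prepend 'l' → 'lnky'
j=3: prepend 'j' → 'jlnky'
j=4: prepend 'v' → 'vjlnky'
j=5: prepend 'h' → 'hvjlnky'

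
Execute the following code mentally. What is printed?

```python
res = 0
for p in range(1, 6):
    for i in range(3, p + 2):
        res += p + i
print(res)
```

80

p=2,i=3: res = 0+5 = 5
p=3,i=3: res = 5+6 = 11
p=3,i=4: res = 11+7 = 18
p=4,i=3: res = 18+7 = 25
p=4,i=4: res = 25+8 = 33
p=4,i=5: res = 33+9 = 42
p=5,i=3: res = 42+8 = 50
p=5,i=4: res = 50+9 = 59
p=5,i=5: res = 59+10 = 69
p=5,i=6: res = 69+11 = 80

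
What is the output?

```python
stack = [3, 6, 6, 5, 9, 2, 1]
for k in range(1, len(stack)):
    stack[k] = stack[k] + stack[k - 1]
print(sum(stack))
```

139

k=1: stack[1] = 6+3 = 9 → [3, 9, 6, 5, 9, 2, 1]
k=2: stack[2] = 6+9 = 15 → [3, 9, 15, 5, 9, 2, 1]
k=3: stack[3] = 5+15 = 20 → [3, 9, 15, 20, 9, 2, 1]
k=4: stack[4] = 9+20 = 29 → [3, 9, 15, 20, 29, 2, 1]
k=5: stack[5] = 2+29 = 31 → [3, 9, 15, 20, 29, 31, 1]
k=6: stack[6] = 1+31 = 32 → [3, 9, 15, 20, 29, 31, 32]
sum = 139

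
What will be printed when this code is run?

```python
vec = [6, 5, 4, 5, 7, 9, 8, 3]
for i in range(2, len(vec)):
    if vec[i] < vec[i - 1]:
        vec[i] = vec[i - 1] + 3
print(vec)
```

i=2: 4<5, vec[2] = 5+3 = 8 → [6, 5, 8, 5, 7, 9, 8, 3]
i=3: 5<8, vec[3] = 8+3 = 11 → [6, 5, 8, 11, 7, 9, 8, 3]
i=4: 7<11, vec[4] = 11+3 = 14 → [6, 5, 8, 11, 14, 9, 8, 3]
i=5: 9<14, vec[5] = 14+3 = 17 → [6, 5, 8, 11, 14, 17, 8, 3]
i=6: 8<17, vec[6] = 17+3 = 20 → [6, 5, 8, 11, 14, 17, 20, 3]
i=7: 3<20, vec[7] = 20+3 = 23 → [6, 5, 8, 11, 14, 17, 20, 23]

[6, 5, 8, 11, 14, 17, 20, 23]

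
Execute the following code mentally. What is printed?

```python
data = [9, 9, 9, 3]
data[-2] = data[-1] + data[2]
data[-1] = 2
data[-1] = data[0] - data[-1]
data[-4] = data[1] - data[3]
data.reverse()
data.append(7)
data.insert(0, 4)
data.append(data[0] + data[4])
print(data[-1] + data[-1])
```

12

data[-2] = data[-1]+data[2] = 3+9 = 12 → [9, 9, 12, 3]
data[-1] = 2 → [9, 9, 12, 2]
data[-1] = data[0]-data[-1] = 9-2 = 7 → [9, 9, 12, 7]
data[-4] = data[1]-data[3] = 9-7 = 2 → [2, 9, 12, 7]
reverse → [7, 12, 9, 2]
append 7 → [7, 12, 9, 2, 7]
insert 4 at 0 → [4, 7, 12, 9, 2, 7]
append data[0]+data[4] = 4+2 = 6 → [4, 7, 12, 9, 2, 7, 6]
data[-1]+data[-1] = 6+6 = 12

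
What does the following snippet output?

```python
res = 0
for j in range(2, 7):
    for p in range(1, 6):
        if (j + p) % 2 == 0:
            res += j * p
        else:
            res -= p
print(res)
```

105

j=2,p=1: odd sum, res = 0-1 = -1
j=2,p=2: even sum, res = (-1)+4 = 3
j=2,p=3: odd sum, res = 3-3 = 0
j=2,p=4: even sum, res = 0+8 = 8
j=2,p=5: odd sum, res = 8-5 = 3
j=3,p=1: even sum, res = 3+3 = 6
j=3,p=2: odd sum, res = 6-2 = 4
j=3,p=3: even sum, res = 4+9 = 13
j=3,p=4: odd sum, res = 13-4 = 9
j=3,p=5: even sum, res = 9+15 = 24
j=4,p=1: odd sum, res = 24-1 = 23
j=4,p=2: even sum, res = 23+8 = 31
j=4,p=3: odd sum, res = 31-3 = 28
j=4,p=4: even sum, res = 28+16 = 44
j=4,p=5: odd sum, res = 44-5 = 39
j=5,p=1: even sum, res = 39+5 = 44
j=5,p=2: odd sum, res = 44-2 = 42
j=5,p=3: even sum, res = 42+15 = 57
j=5,p=4: odd sum, res = 57-4 = 53
j=5,p=5: even sum, res = 53+25 = 78
j=6,p=1: odd sum, res = 78-1 = 77
j=6,p=2: even sum, res = 77+12 = 89
j=6,p=3: odd sum, res = 89-3 = 86
j=6,p=4: even sum, res = 86+24 = 110
j=6,p=5: odd sum, res = 110-5 = 105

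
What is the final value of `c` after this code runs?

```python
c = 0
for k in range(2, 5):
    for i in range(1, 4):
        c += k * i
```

54

k=2,i=1: c = 0+2 = 2
k=2,i=2: c = 2+4 = 6
k=2,i=3: c = 6+6 = 12
k=3,i=1: c = 12+3 = 15
k=3,i=2: c = 15+6 = 21
k=3,i=3: c = 21+9 = 30
k=4,i=1: c = 30+4 = 34
k=4,i=2: c = 34+8 = 42
k=4,i=3: c = 42+12 = 54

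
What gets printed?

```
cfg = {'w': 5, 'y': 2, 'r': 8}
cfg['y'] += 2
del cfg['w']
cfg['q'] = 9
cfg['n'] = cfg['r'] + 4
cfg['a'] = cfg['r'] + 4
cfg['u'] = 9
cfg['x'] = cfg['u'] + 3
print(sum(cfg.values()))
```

66

cfg['y'] = 2+2 = 4 → {'w': 5, 'y': 4, 'r': 8}
del 'w' → {'y': 4, 'r': 8}
cfg['q'] = 9 → {'y': 4, 'r': 8, 'q': 9}
cfg['n'] = cfg['r']+4 = 12 → {'y': 4, 'r': 8, 'q': 9, 'n': 12}
cfg['a'] = cfg['r']+4 = 12 → {'y': 4, 'r': 8, 'q': 9, 'n': 12, 'a': 12}
cfg['u'] = 9 → {'y': 4, 'r': 8, 'q': 9, 'n': 12, 'a': 12, 'u': 9}
cfg['x'] = cfg['u']+3 = 12 → {'y': 4, 'r': 8, 'q': 9, 'n': 12, 'a': 12, 'u': 9, 'x': 12}
sum of values = 66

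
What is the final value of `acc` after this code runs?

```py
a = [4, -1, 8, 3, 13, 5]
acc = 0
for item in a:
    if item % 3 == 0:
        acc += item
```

item=4: not %3==0
item=-1: not %3==0
item=8: not %3==0
item=3: %3==0, acc = 0+3 = 3
item=13: not %3==0
item=5: not %3==0

3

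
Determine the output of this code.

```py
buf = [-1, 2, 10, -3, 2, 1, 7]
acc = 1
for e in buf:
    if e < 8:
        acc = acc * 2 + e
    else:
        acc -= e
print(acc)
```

-103

e=-1: <8, acc = 1*2+(-1) = 1
e=2: <8, acc = 1*2+2 = 4
e=10: not <8, acc = 4-10 = -6
e=-3: <8, acc = (-6)*2+(-3) = -15
e=2: <8, acc = (-15)*2+2 = -28
e=1: <8, acc = (-28)*2+1 = -55
e=7: <8, acc = (-55)*2+7 = -103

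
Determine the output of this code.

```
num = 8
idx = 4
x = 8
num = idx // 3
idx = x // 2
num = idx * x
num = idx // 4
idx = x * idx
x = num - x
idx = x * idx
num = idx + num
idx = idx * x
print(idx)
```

1568

num = 4//3 = 1
idx = 8//2 = 4
num = 4*8 = 32
num = 4//4 = 1
idx = 8*4 = 32
x = 1-8 = -7
idx = (-7)*32 = -224
num = (-224)+1 = -223
idx = (-224)*(-7) = 1568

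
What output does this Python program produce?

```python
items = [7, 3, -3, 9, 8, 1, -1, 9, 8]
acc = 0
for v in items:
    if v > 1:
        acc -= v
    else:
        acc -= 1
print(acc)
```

v=7: >1, acc = 0-7 = -7
v=3: >1, acc = (-7)-3 = -10
v=-3: not >1, acc = (-10)-1 = -11
v=9: >1, acc = (-11)-9 = -20
v=8: >1, acc = (-20)-8 = -28
v=1: not >1, acc = (-28)-1 = -29
v=-1: not >1, acc = (-29)-1 = -30
v=9: >1, acc = (-30)-9 = -39
v=8: >1, acc = (-39)-8 = -47

-47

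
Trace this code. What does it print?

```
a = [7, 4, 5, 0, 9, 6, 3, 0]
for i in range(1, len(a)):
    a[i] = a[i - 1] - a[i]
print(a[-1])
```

i=1: a[1] = 7-4 = 3 → [7, 3, 5, 0, 9, 6, 3, 0]
i=2: a[2] = 3-5 = -2 → [7, 3, -2, 0, 9, 6, 3, 0]
i=3: a[3] = (-2)-0 = -2 → [7, 3, -2, -2, 9, 6, 3, 0]
i=4: a[4] = (-2)-9 = -11 → [7, 3, -2, -2, -11, 6, 3, 0]
i=5: a[5] = (-11)-6 = -17 → [7, 3, -2, -2, -11, -17, 3, 0]
i=6: a[6] = (-17)-3 = -20 → [7, 3, -2, -2, -11, -17, -20, 0]
i=7: a[7] = (-20)-0 = -20 → [7, 3, -2, -2, -11, -17, -20, -20]

-20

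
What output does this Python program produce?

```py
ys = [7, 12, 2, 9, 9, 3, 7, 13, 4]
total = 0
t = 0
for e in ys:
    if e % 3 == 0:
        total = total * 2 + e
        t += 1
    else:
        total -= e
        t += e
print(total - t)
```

e=7: not %3==0, total = 0-7 = -7; t=7
e=12: %3==0, total = (-7)*2+12 = -2; t=8
e=2: not %3==0, total = (-2)-2 = -4; t=10
e=9: %3==0, total = (-4)*2+9 = 1; t=11
e=9: %3==0, total = 1*2+9 = 11; t=12
e=3: %3==0, total = 11*2+3 = 25; t=13
e=7: not %3==0, total = 25-7 = 18; t=20
e=13: not %3==0, total = 18-13 = 5; t=33
e=4: not %3==0, total = 5-4 = 1; t=37
total-t = 1-37 = -36

-36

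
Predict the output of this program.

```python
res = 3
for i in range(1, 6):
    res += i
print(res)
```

i=1: res = 3+1 = 4
i=2: res = 4+2 = 6
i=3: res = 6+3 = 9
i=4: res = 9+4 = 13
i=5: res = 13+5 = 18

18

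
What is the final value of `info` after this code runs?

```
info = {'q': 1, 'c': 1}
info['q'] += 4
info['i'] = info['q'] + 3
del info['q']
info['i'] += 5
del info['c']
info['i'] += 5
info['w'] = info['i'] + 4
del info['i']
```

{'w': 22}

info['q'] = 1+4 = 5 → {'q': 5, 'c': 1}
info['i'] = info['q']+3 = 8 → {'q': 5, 'c': 1, 'i': 8}
del 'q' → {'c': 1, 'i': 8}
info['i'] = 8+5 = 13 → {'c': 1, 'i': 13}
del 'c' → {'i': 13}
info['i'] = 13+5 = 18 → {'i': 18}
info['w'] = info['i']+4 = 22 → {'i': 18, 'w': 22}
del 'i' → {'w': 22}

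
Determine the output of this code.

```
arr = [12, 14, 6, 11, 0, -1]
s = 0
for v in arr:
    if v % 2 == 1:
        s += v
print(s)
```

10

v=12: not odd
v=14: not odd
v=6: not odd
v=11: odd, s = 0+11 = 11
v=0: not odd
v=-1: odd, s = 11+(-1) = 10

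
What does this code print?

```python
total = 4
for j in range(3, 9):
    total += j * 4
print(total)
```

j=3: total = 4+3*4 = 16
j=4: total = 16+4*4 = 32
j=5: total = 32+5*4 = 52
j=6: total = 52+6*4 = 76
j=7: total = 76+7*4 = 104
j=8: total = 104+8*4 = 136

136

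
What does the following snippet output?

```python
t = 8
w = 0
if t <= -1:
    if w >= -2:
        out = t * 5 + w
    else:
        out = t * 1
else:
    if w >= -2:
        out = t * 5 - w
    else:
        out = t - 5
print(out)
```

40

t=8, w=0
t <= -1 is False; w >= -2 is True
→ out = t * 5 - w = 40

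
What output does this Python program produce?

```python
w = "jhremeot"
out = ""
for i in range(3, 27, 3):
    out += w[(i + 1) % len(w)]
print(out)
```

i=3: add w[4]='m' → 'm'
i=6: add w[7]='t' → 'mt'
i=9: add w[2]='r' → 'mtr'
i=12: add w[5]='e' → 'mtre'
i=15: add w[0]='j' → 'mtrej'
i=18: add w[3]='e' → 'mtreje'
i=21: add w[6]='o' → 'mtrejeo'
i=24: add w[1]='h' → 'mtrejeoh'

mtrejeoh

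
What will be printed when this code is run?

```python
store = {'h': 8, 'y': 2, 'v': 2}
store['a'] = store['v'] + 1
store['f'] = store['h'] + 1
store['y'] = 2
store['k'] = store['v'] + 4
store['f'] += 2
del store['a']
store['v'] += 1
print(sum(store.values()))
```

store['a'] = store['v']+1 = 3 → {'h': 8, 'y': 2, 'v': 2, 'a': 3}
store['f'] = store['h']+1 = 9 → {'h': 8, 'y': 2, 'v': 2, 'a': 3, 'f': 9}
store['y'] = 2 → {'h': 8, 'y': 2, 'v': 2, 'a': 3, 'f': 9}
store['k'] = store['v']+4 = 6 → {'h': 8, 'y': 2, 'v': 2, 'a': 3, 'f': 9, 'k': 6}
store['f'] = 9+2 = 11 → {'h': 8, 'y': 2, 'v': 2, 'a': 3, 'f': 11, 'k': 6}
del 'a' → {'h': 8, 'y': 2, 'v': 2, 'f': 11, 'k': 6}
store['v'] = 2+1 = 3 → {'h': 8, 'y': 2, 'v': 3, 'f': 11, 'k': 6}
sum of values = 30

30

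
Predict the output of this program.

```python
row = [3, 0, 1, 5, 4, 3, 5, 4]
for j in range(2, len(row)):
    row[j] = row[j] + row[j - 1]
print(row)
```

[3, 0, 1, 6, 10, 13, 18, 22]

j=2: row[2] = 1+0 = 1 → [3, 0, 1, 5, 4, 3, 5, 4]
j=3: row[3] = 5+1 = 6 → [3, 0, 1, 6, 4, 3, 5, 4]
j=4: row[4] = 4+6 = 10 → [3, 0, 1, 6, 10, 3, 5, 4]
j=5: row[5] = 3+10 = 13 → [3, 0, 1, 6, 10, 13, 5, 4]
j=6: row[6] = 5+13 = 18 → [3, 0, 1, 6, 10, 13, 18, 4]
j=7: row[7] = 4+18 = 22 → [3, 0, 1, 6, 10, 13, 18, 22]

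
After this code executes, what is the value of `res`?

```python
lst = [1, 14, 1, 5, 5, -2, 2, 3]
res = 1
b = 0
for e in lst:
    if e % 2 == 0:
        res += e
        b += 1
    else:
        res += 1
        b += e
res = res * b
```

e=1: not even, res = 1+1 = 2; b=1
e=14: even, res = 2+14 = 16; b=2
e=1: not even, res = 16+1 = 17; b=3
e=5: not even, res = 17+1 = 18; b=8
e=5: not even, res = 18+1 = 19; b=13
e=-2: even, res = 19+(-2) = 17; b=14
e=2: even, res = 17+2 = 19; b=15
e=3: not even, res = 19+1 = 20; b=18
res*b = 20*18 = 360

360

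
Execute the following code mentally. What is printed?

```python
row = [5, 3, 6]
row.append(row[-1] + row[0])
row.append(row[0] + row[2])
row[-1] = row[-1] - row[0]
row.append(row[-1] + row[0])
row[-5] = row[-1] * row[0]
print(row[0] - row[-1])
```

-6

append row[-1]+row[0] = 6+5 = 11 → [5, 3, 6, 11]
append row[0]+row[2] = 5+6 = 11 → [5, 3, 6, 11, 11]
row[-1] = row[-1]-row[0] = 11-5 = 6 → [5, 3, 6, 11, 6]
append row[-1]+row[0] = 6+5 = 11 → [5, 3, 6, 11, 6, 11]
row[-5] = row[-1]*row[0] = 11*5 = 55 → [5, 55, 6, 11, 6, 11]
row[0]-row[-1] = 5-11 = -6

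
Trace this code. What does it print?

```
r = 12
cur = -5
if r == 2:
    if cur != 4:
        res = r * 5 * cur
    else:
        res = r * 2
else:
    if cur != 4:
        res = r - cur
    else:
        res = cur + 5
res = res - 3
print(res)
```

r=12, cur=-5
r == 2 is False; cur != 4 is True
→ res = r - cur = 17
res = 17-3 = 14

14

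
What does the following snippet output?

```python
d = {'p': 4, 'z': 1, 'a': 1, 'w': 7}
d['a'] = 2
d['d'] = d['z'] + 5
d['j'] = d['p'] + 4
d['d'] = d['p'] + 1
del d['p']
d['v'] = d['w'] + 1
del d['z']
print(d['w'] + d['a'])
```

d['a'] = 2 → {'p': 4, 'z': 1, 'a': 2, 'w': 7}
d['d'] = d['z']+5 = 6 → {'p': 4, 'z': 1, 'a': 2, 'w': 7, 'd': 6}
d['j'] = d['p']+4 = 8 → {'p': 4, 'z': 1, 'a': 2, 'w': 7, 'd': 6, 'j': 8}
d['d'] = d['p']+1 = 5 → {'p': 4, 'z': 1, 'a': 2, 'w': 7, 'd': 5, 'j': 8}
del 'p' → {'z': 1, 'a': 2, 'w': 7, 'd': 5, 'j': 8}
d['v'] = d['w']+1 = 8 → {'z': 1, 'a': 2, 'w': 7, 'd': 5, 'j': 8, 'v': 8}
del 'z' → {'a': 2, 'w': 7, 'd': 5, 'j': 8, 'v': 8}
d['w']+d['a'] = 7+2 = 9

9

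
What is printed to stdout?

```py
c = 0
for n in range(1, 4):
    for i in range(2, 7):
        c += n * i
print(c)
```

120

n=1,i=2: c = 0+2 = 2
n=1,i=3: c = 2+3 = 5
n=1,i=4: c = 5+4 = 9
n=1,i=5: c = 9+5 = 14
n=1,i=6: c = 14+6 = 20
n=2,i=2: c = 20+4 = 24
n=2,i=3: c = 24+6 = 30
n=2,i=4: c = 30+8 = 38
n=2,i=5: c = 38+10 = 48
n=2,i=6: c = 48+12 = 60
n=3,i=2: c = 60+6 = 66
n=3,i=3: c = 66+9 = 75
n=3,i=4: c = 75+12 = 87
n=3,i=5: c = 87+15 = 102
n=3,i=6: c = 102+18 = 120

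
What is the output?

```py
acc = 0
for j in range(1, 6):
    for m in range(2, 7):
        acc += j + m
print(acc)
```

175

j=1,m=2: acc = 0+3 = 3
j=1,m=3: acc = 3+4 = 7
j=1,m=4: acc = 7+5 = 12
j=1,m=5: acc = 12+6 = 18
j=1,m=6: acc = 18+7 = 25
j=2,m=2: acc = 25+4 = 29
j=2,m=3: acc = 29+5 = 34
j=2,m=4: acc = 34+6 = 40
j=2,m=5: acc = 40+7 = 47
j=2,m=6: acc = 47+8 = 55
j=3,m=2: acc = 55+5 = 60
j=3,m=3: acc = 60+6 = 66
j=3,m=4: acc = 66+7 = 73
j=3,m=5: acc = 73+8 = 81
j=3,m=6: acc = 81+9 = 90
j=4,m=2: acc = 90+6 = 96
j=4,m=3: acc = 96+7 = 103
j=4,m=4: acc = 103+8 = 111
j=4,m=5: acc = 111+9 = 120
j=4,m=6: acc = 120+10 = 130
j=5,m=2: acc = 130+7 = 137
j=5,m=3: acc = 137+8 = 145
j=5,m=4: acc = 145+9 = 154
j=5,m=5: acc = 154+10 = 164
j=5,m=6: acc = 164+11 = 175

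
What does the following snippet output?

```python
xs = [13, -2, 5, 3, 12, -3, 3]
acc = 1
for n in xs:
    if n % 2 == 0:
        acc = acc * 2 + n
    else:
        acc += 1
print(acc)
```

n=13: not even, acc = 1+1 = 2
n=-2: even, acc = 2*2+(-2) = 2
n=5: not even, acc = 2+1 = 3
n=3: not even, acc = 3+1 = 4
n=12: even, acc = 4*2+12 = 20
n=-3: not even, acc = 20+1 = 21
n=3: not even, acc = 21+1 = 22

22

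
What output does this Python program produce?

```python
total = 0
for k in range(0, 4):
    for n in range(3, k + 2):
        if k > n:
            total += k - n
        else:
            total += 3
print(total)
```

k=2,n=3: not 2>3, total = 0+3 = 3
k=3,n=3: not 3>3, total = 3+3 = 6
k=3,n=4: not 3>4, total = 6+3 = 9

9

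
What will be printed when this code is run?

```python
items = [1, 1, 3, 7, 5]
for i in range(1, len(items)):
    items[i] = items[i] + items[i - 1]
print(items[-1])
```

17

i=1: items[1] = 1+1 = 2 → [1, 2, 3, 7, 5]
i=2: items[2] = 3+2 = 5 → [1, 2, 5, 7, 5]
i=3: items[3] = 7+5 = 12 → [1, 2, 5, 12, 5]
i=4: items[4] = 5+12 = 17 → [1, 2, 5, 12, 17]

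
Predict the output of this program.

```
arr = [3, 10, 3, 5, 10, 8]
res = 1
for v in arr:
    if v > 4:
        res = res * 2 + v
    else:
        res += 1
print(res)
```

v=3: not >4, res = 1+1 = 2
v=10: >4, res = 2*2+10 = 14
v=3: not >4, res = 14+1 = 15
v=5: >4, res = 15*2+5 = 35
v=10: >4, res = 35*2+10 = 80
v=8: >4, res = 80*2+8 = 168

168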